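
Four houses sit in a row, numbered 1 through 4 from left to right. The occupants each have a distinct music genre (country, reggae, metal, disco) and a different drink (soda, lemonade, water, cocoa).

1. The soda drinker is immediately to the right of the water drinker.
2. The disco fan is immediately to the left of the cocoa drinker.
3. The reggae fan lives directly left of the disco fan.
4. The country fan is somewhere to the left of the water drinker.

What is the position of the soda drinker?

3

House 4 music genre: only metal fits.
House 1 drink: only lemonade fits.
That leaves disco as the music genre for house 3.
The only drink still possible for house 2 is water.
By clue 1, the soda drinker is in house 3.
Clue 2: the cocoa drinker is in house 4.
Clue 3: the reggae fan is in house 2.
From clue 4, the country fan must be in house 1.
So: house 1 = country/lemonade, house 2 = reggae/water, house 3 = disco/soda, house 4 = metal/cocoa.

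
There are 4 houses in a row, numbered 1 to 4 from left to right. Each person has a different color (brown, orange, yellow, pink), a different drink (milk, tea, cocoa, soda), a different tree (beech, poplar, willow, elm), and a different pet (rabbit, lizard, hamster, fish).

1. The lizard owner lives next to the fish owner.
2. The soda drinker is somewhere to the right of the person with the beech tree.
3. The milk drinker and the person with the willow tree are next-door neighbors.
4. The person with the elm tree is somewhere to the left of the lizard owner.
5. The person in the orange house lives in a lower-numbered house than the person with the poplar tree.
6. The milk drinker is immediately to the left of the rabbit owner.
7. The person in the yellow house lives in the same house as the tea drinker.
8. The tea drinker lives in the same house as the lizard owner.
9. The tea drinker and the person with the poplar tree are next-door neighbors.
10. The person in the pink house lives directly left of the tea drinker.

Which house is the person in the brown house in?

The person in the orange house is narrowed to house 1 or 2 or 3; consider each.
Placing it in house 2 and house 3 leads to a contradiction, so it's in house 1.
The only pet still possible for house 1 is hamster.
The person in the pink house is narrowed to house 2 or 3; consider each.
Placing it in house 3 leads to a contradiction, so it's in house 2.
By clue 10, the tea drinker is in house 3.
From clue 7, the person in the yellow house must be in house 3.
Clue 8: the lizard owner is in house 3.
House 4 color: only brown fits.
That leaves poplar as the tree for house 4.
So house 4 gets fish for pet.
Clue 6 places the milk drinker in house 1.
House 2 pet: only rabbit fits.
Clue 3 places the person with the willow tree in house 2.
House 1 tree: only elm fits.
House 3 tree: only beech fits.
From clue 2, the soda drinker must be in house 4.
House 2's drink must be cocoa (nothing else left).
So: house 1 = orange/milk/elm/hamster, house 2 = pink/cocoa/willow/rabbit, house 3 = yellow/tea/beech/lizard, house 4 = brown/soda/poplar/fish.

4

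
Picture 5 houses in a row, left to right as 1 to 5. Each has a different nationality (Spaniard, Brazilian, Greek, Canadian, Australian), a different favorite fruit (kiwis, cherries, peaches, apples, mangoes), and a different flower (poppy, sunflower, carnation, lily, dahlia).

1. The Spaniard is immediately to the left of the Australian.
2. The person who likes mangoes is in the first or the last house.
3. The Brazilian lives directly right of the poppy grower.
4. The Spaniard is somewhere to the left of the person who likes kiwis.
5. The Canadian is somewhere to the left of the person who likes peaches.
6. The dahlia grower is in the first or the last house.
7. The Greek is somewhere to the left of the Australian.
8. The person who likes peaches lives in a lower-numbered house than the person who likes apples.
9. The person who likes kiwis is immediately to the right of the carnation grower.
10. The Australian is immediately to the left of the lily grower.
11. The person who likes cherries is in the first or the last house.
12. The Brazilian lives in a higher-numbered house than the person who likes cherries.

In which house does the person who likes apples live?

3

Clue 12 places the person who likes cherries in house 1.
House 5's nationality must be Brazilian (nothing else left).
The only favorite fruit still possible for house 5 is mangoes.
Clue 3 places the poppy grower in house 4.
The only nationality still possible for house 4 is Australian.
By clue 1, the Spaniard is in house 3.
By clue 4, the person who likes kiwis is in house 4.
The carnation grower is in house 3 (clue 9).
Clue 10: the lily grower is in house 5.
The only favorite fruit still possible for house 2 is peaches.
That leaves apples as the favorite fruit for house 3.
House 1 flower: only dahlia fits.
House 2's flower must be sunflower (nothing else left).
From clue 5, the Canadian must be in house 1.
The only nationality still possible for house 2 is Greek.
So: house 1 = Canadian/cherries/dahlia, house 2 = Greek/peaches/sunflower, house 3 = Spaniard/apples/carnation, house 4 = Australian/kiwis/poppy, house 5 = Brazilian/mangoes/lily.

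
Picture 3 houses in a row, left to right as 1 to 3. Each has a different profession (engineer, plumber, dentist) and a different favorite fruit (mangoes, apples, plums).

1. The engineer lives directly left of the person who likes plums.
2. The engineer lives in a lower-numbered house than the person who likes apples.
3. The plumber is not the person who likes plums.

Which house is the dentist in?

2

House 1 favorite fruit: only mangoes fits.
The engineer is narrowed to house 1 or 2; consider each.
Placing it in house 2 leads to a contradiction, so it's in house 1.
Clue 1 places the person who likes plums in house 2.
So house 2 gets dentist for profession.
House 3 profession: only plumber fits.
House 3's favorite fruit must be apples (nothing else left).
So: house 1 = engineer/mangoes, house 2 = dentist/plums, house 3 = plumber/apples.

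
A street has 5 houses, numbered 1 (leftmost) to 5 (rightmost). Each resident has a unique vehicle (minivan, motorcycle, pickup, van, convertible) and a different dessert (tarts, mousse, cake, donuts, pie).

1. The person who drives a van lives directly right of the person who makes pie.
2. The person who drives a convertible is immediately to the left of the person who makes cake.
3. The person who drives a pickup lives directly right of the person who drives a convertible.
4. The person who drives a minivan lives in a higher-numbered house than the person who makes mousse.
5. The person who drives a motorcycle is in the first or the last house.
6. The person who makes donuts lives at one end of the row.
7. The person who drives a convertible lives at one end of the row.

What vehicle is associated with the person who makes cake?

pickup

Clue 7: the person who drives a convertible is in house 1.
Clue 2: the person who makes cake is in house 2.
By clue 3, the person who drives a pickup is in house 2.
House 5 vehicle: only motorcycle fits.
The person who drives a van is in house 4 (clue 1).
From clue 1, the person who makes pie must be in house 3.
House 3 vehicle: only minivan fits.
House 4 dessert: only tarts fits.
House 5 dessert: only donuts fits.
The only dessert still possible for house 1 is mousse.
So: house 1 = convertible/mousse, house 2 = pickup/cake, house 3 = minivan/pie, house 4 = van/tarts, house 5 = motorcycle/donuts.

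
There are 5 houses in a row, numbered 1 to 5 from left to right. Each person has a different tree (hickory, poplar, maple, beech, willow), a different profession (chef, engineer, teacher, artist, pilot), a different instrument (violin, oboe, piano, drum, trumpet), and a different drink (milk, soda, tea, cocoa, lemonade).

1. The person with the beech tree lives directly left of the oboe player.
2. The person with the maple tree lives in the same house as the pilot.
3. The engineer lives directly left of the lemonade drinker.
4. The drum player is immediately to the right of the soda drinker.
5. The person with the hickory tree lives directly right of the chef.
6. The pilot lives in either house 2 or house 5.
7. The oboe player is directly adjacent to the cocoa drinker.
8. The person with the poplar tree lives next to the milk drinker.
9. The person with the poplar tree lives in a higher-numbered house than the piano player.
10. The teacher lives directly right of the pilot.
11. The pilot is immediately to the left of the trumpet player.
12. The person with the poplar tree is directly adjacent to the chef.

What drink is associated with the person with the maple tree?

lemonade

From clue 10, the teacher must be in house 3.
The pilot is in house 2 (clue 10).
Clue 11: the trumpet player is in house 3.
House 5's profession must be artist (nothing else left).
The person with the maple tree is in house 2 (clue 2).
By clue 5, the chef is in house 4.
House 3 tree: only poplar fits.
That leaves hickory as the tree for house 5.
So house 1 gets engineer for profession.
From clue 3, the lemonade drinker must be in house 2.
That leaves tea as the drink for house 5.
House 4 drink: only milk fits.
Clue 7 places the oboe player in house 2.
House 1's instrument must be piano (nothing else left).
House 4's instrument must be drum (nothing else left).
House 5 instrument: only violin fits.
From clue 1, the person with the beech tree must be in house 1.
Clue 4: the soda drinker is in house 3.
House 4's tree must be willow (nothing else left).
So house 1 gets cocoa for drink.
So: house 1 = beech/engineer/piano/cocoa, house 2 = maple/pilot/oboe/lemonade, house 3 = poplar/teacher/trumpet/soda, house 4 = willow/chef/drum/milk, house 5 = hickory/artist/violin/tea.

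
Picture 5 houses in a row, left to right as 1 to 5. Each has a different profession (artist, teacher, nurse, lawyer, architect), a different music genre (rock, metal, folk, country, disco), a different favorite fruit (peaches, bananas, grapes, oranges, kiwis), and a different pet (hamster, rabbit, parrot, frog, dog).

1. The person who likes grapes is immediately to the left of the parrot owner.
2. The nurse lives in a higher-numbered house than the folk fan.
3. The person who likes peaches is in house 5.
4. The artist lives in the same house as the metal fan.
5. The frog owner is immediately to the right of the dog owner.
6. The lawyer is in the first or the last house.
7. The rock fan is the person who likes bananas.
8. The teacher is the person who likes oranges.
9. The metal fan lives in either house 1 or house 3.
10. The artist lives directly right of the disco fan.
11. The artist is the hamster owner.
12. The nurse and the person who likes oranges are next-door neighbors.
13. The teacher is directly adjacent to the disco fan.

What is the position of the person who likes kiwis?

2

Clue 3: the person who likes peaches is in house 5.
The artist is in house 3 (clue 4).
Clue 4 places the metal fan in house 3.
Clue 10: the disco fan is in house 2.
Clue 11 places the hamster owner in house 3.
House 1's profession must be teacher (nothing else left).
House 5's profession must be lawyer (nothing else left).
So house 5 gets country for music genre.
The folk fan is in house 1 (clue 2).
Clue 8 places the person who likes oranges in house 1.
Clue 12: the nurse is in house 2.
That leaves architect as the profession for house 4.
House 4 music genre: only rock fits.
House 2 favorite fruit: only kiwis fits.
The only favorite fruit still possible for house 3 is grapes.
So house 4 gets bananas for favorite fruit.
Clue 1: the parrot owner is in house 4.
House 1's pet must be dog (nothing else left).
From clue 5, the frog owner must be in house 2.
House 5 pet: only rabbit fits.
So: house 1 = teacher/folk/oranges/dog, house 2 = nurse/disco/kiwis/frog, house 3 = artist/metal/grapes/hamster, house 4 = architect/rock/bananas/parrot, house 5 = lawyer/country/peaches/rabbit.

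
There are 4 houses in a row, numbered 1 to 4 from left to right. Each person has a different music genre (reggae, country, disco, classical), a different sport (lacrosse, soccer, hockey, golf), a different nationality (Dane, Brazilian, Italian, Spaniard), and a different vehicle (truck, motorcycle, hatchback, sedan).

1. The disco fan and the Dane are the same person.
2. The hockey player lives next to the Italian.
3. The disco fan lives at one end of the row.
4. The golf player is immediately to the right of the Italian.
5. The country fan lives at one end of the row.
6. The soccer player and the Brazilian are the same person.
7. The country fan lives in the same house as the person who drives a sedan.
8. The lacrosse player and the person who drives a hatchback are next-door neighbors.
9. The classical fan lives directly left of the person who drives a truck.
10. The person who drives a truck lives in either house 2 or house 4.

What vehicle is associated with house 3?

motorcycle

The only music genre still possible for house 2 is reggae.
That leaves classical as the music genre for house 3.
By clue 9, the person who drives a truck is in house 4.
So house 1 gets sedan for vehicle.
Clue 7 places the country fan in house 1.
The only music genre still possible for house 4 is disco.
The Dane is in house 4 (clue 1).
The person who drives a hatchback is narrowed to house 2 or 3; consider each.
Placing it in house 3 leads to a contradiction, so it's in house 2.
House 3's vehicle must be motorcycle (nothing else left).
The lacrosse player is narrowed to house 1 or 3; consider each.
Placing it in house 1 leads to a contradiction, so it's in house 3.
House 1's sport must be soccer (nothing else left).
Clue 6 places the Brazilian in house 1.
House 2's nationality must be Spaniard (nothing else left).
That leaves Italian as the nationality for house 3.
The golf player is in house 4 (clue 4).
The only sport still possible for house 2 is hockey.
So: house 1 = country/soccer/Brazilian/sedan, house 2 = reggae/hockey/Spaniard/hatchback, house 3 = classical/lacrosse/Italian/motorcycle, house 4 = disco/golf/Dane/truck.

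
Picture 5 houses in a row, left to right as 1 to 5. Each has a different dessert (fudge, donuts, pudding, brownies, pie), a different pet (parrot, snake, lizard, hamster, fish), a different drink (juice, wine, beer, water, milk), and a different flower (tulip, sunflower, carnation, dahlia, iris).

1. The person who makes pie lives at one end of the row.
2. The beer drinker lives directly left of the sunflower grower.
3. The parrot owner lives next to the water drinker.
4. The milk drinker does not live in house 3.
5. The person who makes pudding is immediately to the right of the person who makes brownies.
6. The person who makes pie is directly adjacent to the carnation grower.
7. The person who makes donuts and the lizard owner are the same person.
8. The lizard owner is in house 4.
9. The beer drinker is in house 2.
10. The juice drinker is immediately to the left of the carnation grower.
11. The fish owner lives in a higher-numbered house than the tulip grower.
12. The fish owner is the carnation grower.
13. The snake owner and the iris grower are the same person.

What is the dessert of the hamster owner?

Clue 8 places the lizard owner in house 4.
Clue 9: the beer drinker is in house 2.
House 2 pet: only fish fits.
The sunflower grower is in house 3 (clue 2).
From clue 3, the water drinker must be in house 4.
Clue 7 places the person who makes donuts in house 4.
The tulip grower is in house 1 (clue 11).
Clue 12: the carnation grower is in house 2.
That leaves dahlia as the flower for house 4.
House 5's flower must be iris (nothing else left).
By clue 6, the person who makes pie is in house 1.
By clue 10, the juice drinker is in house 1.
From clue 13, the snake owner must be in house 5.
The only dessert still possible for house 5 is fudge.
The only pet still possible for house 1 is hamster.
House 3 pet: only parrot fits.
House 3 drink: only wine fits.
That leaves milk as the drink for house 5.
By clue 5, the person who makes pudding is in house 3.
House 2 dessert: only brownies fits.
So: house 1 = pie/hamster/juice/tulip, house 2 = brownies/fish/beer/carnation, house 3 = pudding/parrot/wine/sunflower, house 4 = donuts/lizard/water/dahlia, house 5 = fudge/snake/milk/iris.

pie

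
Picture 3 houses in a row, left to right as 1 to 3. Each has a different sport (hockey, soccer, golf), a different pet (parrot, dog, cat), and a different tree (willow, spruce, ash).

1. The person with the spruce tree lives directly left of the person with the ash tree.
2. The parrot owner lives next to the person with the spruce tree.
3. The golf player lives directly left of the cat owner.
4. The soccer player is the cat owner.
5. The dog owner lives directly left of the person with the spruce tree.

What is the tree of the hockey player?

From clue 5, the dog owner must be in house 1.
From clue 5, the person with the spruce tree must be in house 2.
So house 1 gets willow for tree.
So house 3 gets ash for tree.
By clue 2, the parrot owner is in house 3.
House 2's pet must be cat (nothing else left).
The golf player is in house 1 (clue 3).
By clue 4, the soccer player is in house 2.
So house 3 gets hockey for sport.
So: house 1 = golf/dog/willow, house 2 = soccer/cat/spruce, house 3 = hockey/parrot/ash.

ash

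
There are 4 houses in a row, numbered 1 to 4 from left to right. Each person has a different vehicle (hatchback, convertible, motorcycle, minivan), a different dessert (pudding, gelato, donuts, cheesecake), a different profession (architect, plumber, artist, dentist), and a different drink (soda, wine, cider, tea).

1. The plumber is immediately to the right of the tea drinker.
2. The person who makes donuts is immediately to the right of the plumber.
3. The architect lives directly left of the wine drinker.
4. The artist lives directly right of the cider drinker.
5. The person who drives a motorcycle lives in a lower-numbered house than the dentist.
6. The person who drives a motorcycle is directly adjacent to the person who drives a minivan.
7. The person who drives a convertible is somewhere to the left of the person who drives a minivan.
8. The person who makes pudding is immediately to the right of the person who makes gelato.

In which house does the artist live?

That leaves architect as the profession for house 1.
Clue 3 places the wine drinker in house 2.
House 1's drink must be tea (nothing else left).
House 4's drink must be soda (nothing else left).
The plumber is in house 2 (clue 1).
From clue 2, the person who makes donuts must be in house 3.
By clue 4, the artist is in house 4.
House 3's profession must be dentist (nothing else left).
House 3's drink must be cider (nothing else left).
From clue 8, the person who makes pudding must be in house 2.
Clue 8 places the person who makes gelato in house 1.
The only vehicle still possible for house 4 is hatchback.
So house 4 gets cheesecake for dessert.
That leaves minivan as the vehicle for house 3.
Clue 6: the person who drives a motorcycle is in house 2.
So house 1 gets convertible for vehicle.
So: house 1 = convertible/gelato/architect/tea, house 2 = motorcycle/pudding/plumber/wine, house 3 = minivan/donuts/dentist/cider, house 4 = hatchback/cheesecake/artist/soda.

4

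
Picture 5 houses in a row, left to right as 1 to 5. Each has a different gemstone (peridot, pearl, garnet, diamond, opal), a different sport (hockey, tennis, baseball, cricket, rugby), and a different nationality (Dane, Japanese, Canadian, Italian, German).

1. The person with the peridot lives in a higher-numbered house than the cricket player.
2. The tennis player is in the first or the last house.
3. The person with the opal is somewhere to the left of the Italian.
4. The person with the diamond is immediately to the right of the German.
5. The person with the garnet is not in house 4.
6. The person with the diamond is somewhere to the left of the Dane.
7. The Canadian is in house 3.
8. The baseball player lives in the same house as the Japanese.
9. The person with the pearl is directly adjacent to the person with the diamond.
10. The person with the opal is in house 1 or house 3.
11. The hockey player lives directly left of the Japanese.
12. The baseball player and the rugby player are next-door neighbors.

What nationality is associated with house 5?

Dane

Clue 7 places the Canadian in house 3.
House 1 nationality: only German fits.
The person with the diamond is in house 2 (clue 4).
So house 4 gets peridot for gemstone.
That leaves garnet as the gemstone for house 5.
The person with the opal is narrowed to house 1 or 3; consider each.
Placing it in house 3 leads to a contradiction, so it's in house 1.
That leaves pearl as the gemstone for house 3.
The tennis player is narrowed to house 1 or 5; consider each.
Placing it in house 5 leads to a contradiction, so it's in house 1.
That leaves Italian as the nationality for house 2.
That leaves cricket as the sport for house 2.
The baseball player is narrowed to house 4 or 5; consider each.
Placing it in house 5 leads to a contradiction, so it's in house 4.
By clue 8, the Japanese is in house 4.
From clue 11, the hockey player must be in house 3.
House 5 sport: only rugby fits.
That leaves Dane as the nationality for house 5.
So: house 1 = opal/tennis/German, house 2 = diamond/cricket/Italian, house 3 = pearl/hockey/Canadian, house 4 = peridot/baseball/Japanese, house 5 = garnet/rugby/Dane.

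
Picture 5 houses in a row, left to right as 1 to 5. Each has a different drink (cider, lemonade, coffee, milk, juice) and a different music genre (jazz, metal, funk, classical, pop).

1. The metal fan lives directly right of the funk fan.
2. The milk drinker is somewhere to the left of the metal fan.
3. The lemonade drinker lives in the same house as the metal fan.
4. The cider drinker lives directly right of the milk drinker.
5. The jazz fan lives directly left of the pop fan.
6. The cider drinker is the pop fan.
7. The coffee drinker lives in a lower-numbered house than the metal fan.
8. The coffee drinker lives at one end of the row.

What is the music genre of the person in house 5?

metal

Clue 8: the coffee drinker is in house 1.
That leaves classical as the music genre for house 1.
The cider drinker is narrowed to house 3 or 4 or 5; consider each.
Placing it in house 4 and house 5 leads to a contradiction, so it's in house 3.
By clue 4, the milk drinker is in house 2.
Clue 6: the pop fan is in house 3.
The only music genre still possible for house 5 is metal.
From clue 1, the funk fan must be in house 4.
By clue 3, the lemonade drinker is in house 5.
Clue 5 places the jazz fan in house 2.
So house 4 gets juice for drink.
So: house 1 = coffee/classical, house 2 = milk/jazz, house 3 = cider/pop, house 4 = juice/funk, house 5 = lemonade/metal.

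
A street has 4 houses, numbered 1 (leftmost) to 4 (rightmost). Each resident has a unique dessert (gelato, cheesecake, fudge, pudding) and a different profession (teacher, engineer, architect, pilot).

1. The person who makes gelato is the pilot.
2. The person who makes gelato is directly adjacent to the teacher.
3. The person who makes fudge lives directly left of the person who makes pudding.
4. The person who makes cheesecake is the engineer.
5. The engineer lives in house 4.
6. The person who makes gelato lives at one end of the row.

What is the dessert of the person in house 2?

The engineer is in house 4 (clue 5).
The person who makes gelato is in house 1 (clue 1).
By clue 1, the pilot is in house 1.
Clue 2 places the teacher in house 2.
Clue 4: the person who makes cheesecake is in house 4.
House 3 profession: only architect fits.
The person who makes fudge is in house 2 (clue 3).
By clue 3, the person who makes pudding is in house 3.
So: house 1 = gelato/pilot, house 2 = fudge/teacher, house 3 = pudding/architect, house 4 = cheesecake/engineer.

fudge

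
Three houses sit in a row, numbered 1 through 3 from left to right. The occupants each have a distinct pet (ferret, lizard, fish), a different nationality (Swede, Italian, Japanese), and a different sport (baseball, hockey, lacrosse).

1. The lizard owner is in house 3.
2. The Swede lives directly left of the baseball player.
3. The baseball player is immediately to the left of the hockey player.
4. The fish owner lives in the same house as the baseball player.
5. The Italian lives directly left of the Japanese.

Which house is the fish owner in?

2

Clue 1: the lizard owner is in house 3.
Clue 3: the baseball player is in house 2.
From clue 3, the hockey player must be in house 3.
Clue 4 places the fish owner in house 2.
That leaves ferret as the pet for house 1.
House 3's nationality must be Japanese (nothing else left).
House 1 sport: only lacrosse fits.
The Swede is in house 1 (clue 2).
By clue 5, the Italian is in house 2.
So: house 1 = ferret/Swede/lacrosse, house 2 = fish/Italian/baseball, house 3 = lizard/Japanese/hockey.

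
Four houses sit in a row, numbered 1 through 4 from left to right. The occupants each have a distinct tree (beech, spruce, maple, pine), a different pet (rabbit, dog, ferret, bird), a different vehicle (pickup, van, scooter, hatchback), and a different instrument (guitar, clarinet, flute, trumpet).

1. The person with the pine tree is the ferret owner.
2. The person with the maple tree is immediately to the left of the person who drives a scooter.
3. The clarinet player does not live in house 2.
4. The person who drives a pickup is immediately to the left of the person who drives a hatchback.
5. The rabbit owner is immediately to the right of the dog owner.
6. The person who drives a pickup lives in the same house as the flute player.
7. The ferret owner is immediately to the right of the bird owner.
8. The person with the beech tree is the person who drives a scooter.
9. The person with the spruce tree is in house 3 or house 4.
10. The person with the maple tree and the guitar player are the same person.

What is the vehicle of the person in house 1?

House 1 tree: only maple fits.
Clue 2 places the person who drives a scooter in house 2.
By clue 8, the person with the beech tree is in house 2.
From clue 10, the guitar player must be in house 1.
From clue 4, the person who drives a pickup must be in house 3.
Clue 4: the person who drives a hatchback is in house 4.
Clue 6 places the flute player in house 3.
House 1 pet: only dog fits.
The only vehicle still possible for house 1 is van.
House 2's instrument must be trumpet (nothing else left).
House 4's instrument must be clarinet (nothing else left).
The rabbit owner is in house 2 (clue 5).
House 3's pet must be bird (nothing else left).
The only pet still possible for house 4 is ferret.
The person with the pine tree is in house 4 (clue 1).
That leaves spruce as the tree for house 3.
So: house 1 = maple/dog/van/guitar, house 2 = beech/rabbit/scooter/trumpet, house 3 = spruce/bird/pickup/flute, house 4 = pine/ferret/hatchback/clarinet.

van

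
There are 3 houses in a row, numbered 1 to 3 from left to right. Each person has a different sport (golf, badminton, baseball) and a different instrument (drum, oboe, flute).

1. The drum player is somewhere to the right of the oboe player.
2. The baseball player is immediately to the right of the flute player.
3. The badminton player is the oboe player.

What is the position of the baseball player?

3

House 3's instrument must be drum (nothing else left).
The badminton player is narrowed to house 1 or 2; consider each.
Placing it in house 2 leads to a contradiction, so it's in house 1.
Clue 3: the oboe player is in house 1.
That leaves flute as the instrument for house 2.
From clue 2, the baseball player must be in house 3.
So house 2 gets golf for sport.
So: house 1 = badminton/oboe, house 2 = golf/flute, house 3 = baseball/drum.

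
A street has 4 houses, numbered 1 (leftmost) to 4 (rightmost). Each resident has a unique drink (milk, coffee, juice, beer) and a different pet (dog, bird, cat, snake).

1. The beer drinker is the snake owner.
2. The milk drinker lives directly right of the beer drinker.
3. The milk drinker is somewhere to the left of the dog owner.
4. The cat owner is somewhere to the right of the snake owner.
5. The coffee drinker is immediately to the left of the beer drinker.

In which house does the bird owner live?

1

The only drink still possible for house 4 is juice.
Clue 2: the milk drinker is in house 3.
Clue 2 places the beer drinker in house 2.
By clue 3, the dog owner is in house 4.
From clue 5, the coffee drinker must be in house 1.
House 1's pet must be bird (nothing else left).
That leaves snake as the pet for house 2.
House 3 pet: only cat fits.
So: house 1 = coffee/bird, house 2 = beer/snake, house 3 = milk/cat, house 4 = juice/dog.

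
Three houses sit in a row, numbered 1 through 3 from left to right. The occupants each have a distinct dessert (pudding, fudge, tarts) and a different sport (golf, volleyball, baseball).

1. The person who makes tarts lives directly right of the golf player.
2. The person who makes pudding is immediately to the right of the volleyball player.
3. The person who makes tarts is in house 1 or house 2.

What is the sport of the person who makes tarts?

volleyball

Clue 3: the person who makes tarts is in house 2.
House 1's dessert must be fudge (nothing else left).
House 3 dessert: only pudding fits.
So house 3 gets baseball for sport.
Clue 1: the golf player is in house 1.
By clue 2, the volleyball player is in house 2.
So: house 1 = fudge/golf, house 2 = tarts/volleyball, house 3 = pudding/baseball.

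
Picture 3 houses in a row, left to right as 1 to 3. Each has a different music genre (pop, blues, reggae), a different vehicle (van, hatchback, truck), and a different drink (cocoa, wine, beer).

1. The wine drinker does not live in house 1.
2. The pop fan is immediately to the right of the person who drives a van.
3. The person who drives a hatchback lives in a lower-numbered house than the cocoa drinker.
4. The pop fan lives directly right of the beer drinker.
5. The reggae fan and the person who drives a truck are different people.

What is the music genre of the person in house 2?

pop

That leaves truck as the vehicle for house 3.
The only drink still possible for house 1 is beer.
The pop fan is in house 2 (clue 4).
House 1 music genre: only reggae fits.
The only music genre still possible for house 3 is blues.
The person who drives a van is in house 1 (clue 2).
That leaves hatchback as the vehicle for house 2.
By clue 3, the cocoa drinker is in house 3.
The only drink still possible for house 2 is wine.
So: house 1 = reggae/van/beer, house 2 = pop/hatchback/wine, house 3 = blues/truck/cocoa.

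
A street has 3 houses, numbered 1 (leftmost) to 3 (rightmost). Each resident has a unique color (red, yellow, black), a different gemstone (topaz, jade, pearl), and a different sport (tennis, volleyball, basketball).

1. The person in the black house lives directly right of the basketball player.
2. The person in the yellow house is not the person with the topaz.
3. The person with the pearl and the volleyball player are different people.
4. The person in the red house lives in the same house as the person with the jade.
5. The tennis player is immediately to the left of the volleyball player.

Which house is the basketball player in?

1

That leaves volleyball as the sport for house 3.
By clue 5, the tennis player is in house 2.
That leaves basketball as the sport for house 1.
Clue 1 places the person in the black house in house 2.
The person in the red house is narrowed to house 1 or 3; consider each.
Placing it in house 1 leads to a contradiction, so it's in house 3.
Clue 4: the person with the jade is in house 3.
So house 1 gets yellow for color.
Clue 2 places the person with the topaz in house 2.
That leaves pearl as the gemstone for house 1.
So: house 1 = yellow/pearl/basketball, house 2 = black/topaz/tennis, house 3 = red/jade/volleyball.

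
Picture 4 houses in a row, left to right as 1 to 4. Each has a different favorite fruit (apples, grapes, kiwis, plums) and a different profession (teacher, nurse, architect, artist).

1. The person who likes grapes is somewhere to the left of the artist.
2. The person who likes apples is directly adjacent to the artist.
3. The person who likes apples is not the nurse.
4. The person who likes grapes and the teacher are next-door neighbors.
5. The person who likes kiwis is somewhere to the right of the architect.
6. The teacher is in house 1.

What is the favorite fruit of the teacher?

Clue 6: the teacher is in house 1.
Clue 4: the person who likes grapes is in house 2.
The only favorite fruit still possible for house 1 is plums.
The person who likes apples is narrowed to house 3 or 4; consider each.
Placing it in house 4 leads to a contradiction, so it's in house 3.
By clue 2, the artist is in house 4.
So house 4 gets kiwis for favorite fruit.
That leaves architect as the profession for house 3.
The only profession still possible for house 2 is nurse.
So: house 1 = plums/teacher, house 2 = grapes/nurse, house 3 = apples/architect, house 4 = kiwis/artist.

plums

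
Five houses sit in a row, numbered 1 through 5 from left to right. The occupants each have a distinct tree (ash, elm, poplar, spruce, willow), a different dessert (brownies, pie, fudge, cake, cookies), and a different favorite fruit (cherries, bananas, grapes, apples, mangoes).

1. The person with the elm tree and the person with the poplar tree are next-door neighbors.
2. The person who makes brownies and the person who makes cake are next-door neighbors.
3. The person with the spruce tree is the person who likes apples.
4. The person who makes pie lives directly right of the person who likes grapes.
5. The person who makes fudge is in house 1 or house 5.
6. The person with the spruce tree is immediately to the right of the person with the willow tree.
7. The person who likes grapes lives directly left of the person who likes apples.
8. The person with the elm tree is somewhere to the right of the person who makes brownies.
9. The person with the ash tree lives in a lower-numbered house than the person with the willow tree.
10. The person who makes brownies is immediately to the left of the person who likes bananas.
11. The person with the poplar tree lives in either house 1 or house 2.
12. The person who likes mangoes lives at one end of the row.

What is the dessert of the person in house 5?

So house 5 gets spruce for tree.
Clue 3: the person who likes apples is in house 5.
From clue 6, the person with the willow tree must be in house 4.
Clue 7 places the person who likes grapes in house 4.
House 1's favorite fruit must be mangoes (nothing else left).
By clue 4, the person who makes pie is in house 5.
House 1's dessert must be fudge (nothing else left).
So house 4 gets cookies for dessert.
The person who makes cake is in house 3 (clue 2).
Clue 8: the person with the elm tree is in house 3.
The person who likes bananas is in house 3 (clue 10).
The only dessert still possible for house 2 is brownies.
House 2's favorite fruit must be cherries (nothing else left).
Clue 1: the person with the poplar tree is in house 2.
The only tree still possible for house 1 is ash.
So: house 1 = ash/fudge/mangoes, house 2 = poplar/brownies/cherries, house 3 = elm/cake/bananas, house 4 = willow/cookies/grapes, house 5 = spruce/pie/apples.

pie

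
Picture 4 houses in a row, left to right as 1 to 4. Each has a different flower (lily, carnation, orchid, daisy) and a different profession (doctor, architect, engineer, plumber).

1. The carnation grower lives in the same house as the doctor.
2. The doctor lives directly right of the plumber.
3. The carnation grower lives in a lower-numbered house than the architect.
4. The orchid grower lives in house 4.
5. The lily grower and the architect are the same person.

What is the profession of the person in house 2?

From clue 4, the orchid grower must be in house 4.
By clue 5, the lily grower is in house 3.
Clue 5 places the architect in house 3.
The only flower still possible for house 1 is daisy.
The only flower still possible for house 2 is carnation.
House 4 profession: only engineer fits.
The plumber is in house 1 (clue 2).
The only profession still possible for house 2 is doctor.
So: house 1 = daisy/plumber, house 2 = carnation/doctor, house 3 = lily/architect, house 4 = orchid/engineer.

doctor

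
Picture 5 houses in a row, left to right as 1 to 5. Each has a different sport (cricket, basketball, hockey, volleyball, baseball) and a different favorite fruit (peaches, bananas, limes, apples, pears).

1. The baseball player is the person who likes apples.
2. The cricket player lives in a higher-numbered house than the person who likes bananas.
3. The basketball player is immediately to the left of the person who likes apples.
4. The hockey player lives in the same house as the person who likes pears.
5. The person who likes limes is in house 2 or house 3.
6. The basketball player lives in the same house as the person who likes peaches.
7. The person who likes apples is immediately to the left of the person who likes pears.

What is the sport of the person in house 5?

That leaves pears as the favorite fruit for house 5.
By clue 4, the hockey player is in house 5.
By clue 7, the person who likes apples is in house 4.
The baseball player is in house 4 (clue 1).
Clue 3 places the basketball player in house 3.
The person who likes peaches is in house 3 (clue 6).
The only sport still possible for house 1 is volleyball.
The only sport still possible for house 2 is cricket.
House 1 favorite fruit: only bananas fits.
So house 2 gets limes for favorite fruit.
So: house 1 = volleyball/bananas, house 2 = cricket/limes, house 3 = basketball/peaches, house 4 = baseball/apples, house 5 = hockey/pears.

hockey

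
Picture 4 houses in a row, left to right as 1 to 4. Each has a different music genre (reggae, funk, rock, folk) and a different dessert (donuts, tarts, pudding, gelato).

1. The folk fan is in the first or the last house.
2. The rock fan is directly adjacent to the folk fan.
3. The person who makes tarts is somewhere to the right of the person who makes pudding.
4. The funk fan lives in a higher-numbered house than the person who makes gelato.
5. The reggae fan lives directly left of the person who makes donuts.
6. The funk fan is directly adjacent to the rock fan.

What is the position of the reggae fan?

The folk fan is narrowed to house 1 or 4; consider each.
Placing it in house 1 leads to a contradiction, so it's in house 4.
Clue 2 places the rock fan in house 3.
House 1 music genre: only reggae fits.
House 2's music genre must be funk (nothing else left).
From clue 4, the person who makes gelato must be in house 1.
From clue 5, the person who makes donuts must be in house 2.
That leaves tarts as the dessert for house 4.
The only dessert still possible for house 3 is pudding.
So: house 1 = reggae/gelato, house 2 = funk/donuts, house 3 = rock/pudding, house 4 = folk/tarts.

1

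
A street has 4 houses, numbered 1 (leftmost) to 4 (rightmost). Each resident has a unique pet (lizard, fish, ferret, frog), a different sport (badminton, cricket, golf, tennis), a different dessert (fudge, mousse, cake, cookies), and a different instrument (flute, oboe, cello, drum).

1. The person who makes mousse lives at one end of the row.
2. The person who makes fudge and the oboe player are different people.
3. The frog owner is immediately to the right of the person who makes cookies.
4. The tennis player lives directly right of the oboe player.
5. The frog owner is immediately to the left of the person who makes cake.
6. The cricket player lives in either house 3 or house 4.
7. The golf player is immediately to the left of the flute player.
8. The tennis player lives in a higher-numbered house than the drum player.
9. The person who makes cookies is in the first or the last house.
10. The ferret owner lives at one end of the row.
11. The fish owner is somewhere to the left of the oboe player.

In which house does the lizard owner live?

The person who makes cookies is in house 1 (clue 9).
House 2 dessert: only fudge fits.
House 3 dessert: only cake fits.
The only dessert still possible for house 4 is mousse.
From clue 2, the oboe player must be in house 3.
Clue 3: the frog owner is in house 2.
The tennis player is in house 4 (clue 4).
House 3 pet: only lizard fits.
That leaves ferret as the pet for house 4.
The only pet still possible for house 1 is fish.
That leaves golf as the sport for house 1.
House 2 sport: only badminton fits.
House 3 sport: only cricket fits.
From clue 7, the flute player must be in house 2.
House 1 instrument: only drum fits.
So house 4 gets cello for instrument.
So: house 1 = fish/golf/cookies/drum, house 2 = frog/badminton/fudge/flute, house 3 = lizard/cricket/cake/oboe, house 4 = ferret/tennis/mousse/cello.

3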